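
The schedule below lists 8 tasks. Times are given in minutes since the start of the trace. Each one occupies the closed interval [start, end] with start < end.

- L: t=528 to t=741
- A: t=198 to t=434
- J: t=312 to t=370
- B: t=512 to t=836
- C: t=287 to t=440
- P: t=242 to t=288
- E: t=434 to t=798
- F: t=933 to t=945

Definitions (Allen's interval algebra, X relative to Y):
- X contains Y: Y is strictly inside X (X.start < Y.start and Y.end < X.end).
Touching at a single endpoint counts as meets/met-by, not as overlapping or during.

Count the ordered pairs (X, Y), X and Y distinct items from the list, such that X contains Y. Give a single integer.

5

Checking all 56 ordered pairs for relation 'contains'; matching pairs in alphabetical order:
(A, J): A contains J ✓
(A, P): A contains P ✓
(B, L): B contains L ✓
(C, J): C contains J ✓
(E, L): E contains L ✓
Count: 5.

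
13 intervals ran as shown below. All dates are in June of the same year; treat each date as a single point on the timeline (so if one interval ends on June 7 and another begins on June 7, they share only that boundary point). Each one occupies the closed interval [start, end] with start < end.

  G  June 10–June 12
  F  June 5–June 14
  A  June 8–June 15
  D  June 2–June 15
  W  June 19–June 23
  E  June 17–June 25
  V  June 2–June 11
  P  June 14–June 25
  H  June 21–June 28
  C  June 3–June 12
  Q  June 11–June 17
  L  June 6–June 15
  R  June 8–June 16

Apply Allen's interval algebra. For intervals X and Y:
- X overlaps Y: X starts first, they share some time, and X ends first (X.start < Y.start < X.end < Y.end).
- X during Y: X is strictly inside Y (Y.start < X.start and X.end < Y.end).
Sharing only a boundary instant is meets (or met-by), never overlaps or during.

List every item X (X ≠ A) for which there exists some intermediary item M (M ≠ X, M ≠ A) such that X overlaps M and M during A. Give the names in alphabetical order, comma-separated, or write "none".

Target A = [June 8, June 15].
Intermediaries M with M during A: G.
Via G — items with X overlaps G: V.
Union: V.

V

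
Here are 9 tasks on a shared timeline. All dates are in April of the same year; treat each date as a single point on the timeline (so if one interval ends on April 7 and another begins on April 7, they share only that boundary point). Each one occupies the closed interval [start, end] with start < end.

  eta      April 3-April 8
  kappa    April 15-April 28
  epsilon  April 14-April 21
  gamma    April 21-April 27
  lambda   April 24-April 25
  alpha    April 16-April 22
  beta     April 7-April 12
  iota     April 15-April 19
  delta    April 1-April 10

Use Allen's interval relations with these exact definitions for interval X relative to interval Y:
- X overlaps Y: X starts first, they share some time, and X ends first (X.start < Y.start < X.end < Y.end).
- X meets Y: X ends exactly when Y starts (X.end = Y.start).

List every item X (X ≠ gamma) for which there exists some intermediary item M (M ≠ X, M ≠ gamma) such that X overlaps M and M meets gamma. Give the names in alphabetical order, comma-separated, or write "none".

none

Target gamma = [April 21, April 27].
Intermediaries M with M meets gamma: epsilon.
Via epsilon — items with X overlaps epsilon: none.
Union: none.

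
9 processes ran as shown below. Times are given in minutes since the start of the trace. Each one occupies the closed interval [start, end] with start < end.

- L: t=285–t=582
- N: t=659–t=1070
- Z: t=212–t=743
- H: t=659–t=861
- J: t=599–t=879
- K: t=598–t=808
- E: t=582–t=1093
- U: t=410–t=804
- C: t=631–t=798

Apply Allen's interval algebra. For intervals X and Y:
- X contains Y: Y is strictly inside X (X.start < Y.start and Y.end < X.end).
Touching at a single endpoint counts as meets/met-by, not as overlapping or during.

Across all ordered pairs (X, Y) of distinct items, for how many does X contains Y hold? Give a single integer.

10

Checking all 72 ordered pairs for relation 'contains'; matching pairs in alphabetical order:
(E, C): E contains C ✓
(E, H): E contains H ✓
(E, J): E contains J ✓
(E, K): E contains K ✓
(E, N): E contains N ✓
(J, C): J contains C ✓
(J, H): J contains H ✓
(K, C): K contains C ✓
(U, C): U contains C ✓
(Z, L): Z contains L ✓
Count: 10.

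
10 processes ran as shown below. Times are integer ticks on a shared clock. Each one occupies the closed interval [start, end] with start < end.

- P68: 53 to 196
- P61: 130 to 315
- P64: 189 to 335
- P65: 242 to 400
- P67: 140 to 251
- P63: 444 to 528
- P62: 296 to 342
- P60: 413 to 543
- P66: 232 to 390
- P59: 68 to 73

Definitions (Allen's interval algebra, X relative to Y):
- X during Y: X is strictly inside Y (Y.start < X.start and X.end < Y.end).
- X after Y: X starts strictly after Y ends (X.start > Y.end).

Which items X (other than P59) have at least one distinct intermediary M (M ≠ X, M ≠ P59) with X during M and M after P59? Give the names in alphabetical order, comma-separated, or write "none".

Target P59 = [68, 73].
Intermediaries M with M after P59: P60, P61, P62, P63, P64, P65, P66, P67.
Via P60 — items with X during P60: P63.
Via P61 — items with X during P61: P67.
Via P62 — items with X during P62: none.
Via P63 — items with X during P63: none.
Via P64 — items with X during P64: none.
Via P65 — items with X during P65: P62.
Via P66 — items with X during P66: P62.
Via P67 — items with X during P67: none.
Union: P62, P63, P67.

P62, P63, P67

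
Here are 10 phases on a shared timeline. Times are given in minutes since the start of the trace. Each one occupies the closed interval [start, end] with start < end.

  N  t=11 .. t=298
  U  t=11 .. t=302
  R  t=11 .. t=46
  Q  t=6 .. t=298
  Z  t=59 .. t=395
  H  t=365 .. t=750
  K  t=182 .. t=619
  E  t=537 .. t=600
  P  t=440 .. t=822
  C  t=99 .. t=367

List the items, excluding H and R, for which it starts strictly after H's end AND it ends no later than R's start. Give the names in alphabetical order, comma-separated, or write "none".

none

Conditions: its start is strictly after H's end (X.start > t=750) AND its end is no later than R's start (X.end <= t=11).
C: start t=99 > t=750? ✗; end t=367 <= t=11? ✗ → no.
E: start t=537 > t=750? ✗; end t=600 <= t=11? ✗ → no.
K: start t=182 > t=750? ✗; end t=619 <= t=11? ✗ → no.
N: start t=11 > t=750? ✗; end t=298 <= t=11? ✗ → no.
P: start t=440 > t=750? ✗; end t=822 <= t=11? ✗ → no.
Q: start t=6 > t=750? ✗; end t=298 <= t=11? ✗ → no.
U: start t=11 > t=750? ✗; end t=302 <= t=11? ✗ → no.
Z: start t=59 > t=750? ✗; end t=395 <= t=11? ✗ → no.
Result: none.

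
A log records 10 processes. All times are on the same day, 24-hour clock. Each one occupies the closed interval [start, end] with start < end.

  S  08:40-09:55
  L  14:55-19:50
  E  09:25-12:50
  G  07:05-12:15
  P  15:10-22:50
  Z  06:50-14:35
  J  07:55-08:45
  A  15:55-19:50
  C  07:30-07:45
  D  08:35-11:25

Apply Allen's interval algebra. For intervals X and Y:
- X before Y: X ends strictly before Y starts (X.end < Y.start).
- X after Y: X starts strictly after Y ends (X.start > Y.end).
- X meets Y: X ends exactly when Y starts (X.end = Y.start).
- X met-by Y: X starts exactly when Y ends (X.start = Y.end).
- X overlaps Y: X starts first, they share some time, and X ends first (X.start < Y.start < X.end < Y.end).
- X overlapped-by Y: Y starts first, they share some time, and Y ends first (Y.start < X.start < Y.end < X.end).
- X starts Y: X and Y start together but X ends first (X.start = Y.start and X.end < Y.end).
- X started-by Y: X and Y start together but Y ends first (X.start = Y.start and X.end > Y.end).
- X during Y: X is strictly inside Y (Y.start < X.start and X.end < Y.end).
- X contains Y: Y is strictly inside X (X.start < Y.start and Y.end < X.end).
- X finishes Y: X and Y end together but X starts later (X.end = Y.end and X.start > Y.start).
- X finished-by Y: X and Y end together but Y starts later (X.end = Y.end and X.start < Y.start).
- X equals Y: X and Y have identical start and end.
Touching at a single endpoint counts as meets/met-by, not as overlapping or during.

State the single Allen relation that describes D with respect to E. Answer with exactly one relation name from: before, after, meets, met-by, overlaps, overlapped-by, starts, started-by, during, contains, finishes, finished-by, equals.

overlaps

D = [08:35, 11:25]; E = [09:25, 12:50].
Compare endpoints: D.start < E.start, D.start < E.end, D.end > E.start, D.end < E.end.
That pattern is 'overlaps'.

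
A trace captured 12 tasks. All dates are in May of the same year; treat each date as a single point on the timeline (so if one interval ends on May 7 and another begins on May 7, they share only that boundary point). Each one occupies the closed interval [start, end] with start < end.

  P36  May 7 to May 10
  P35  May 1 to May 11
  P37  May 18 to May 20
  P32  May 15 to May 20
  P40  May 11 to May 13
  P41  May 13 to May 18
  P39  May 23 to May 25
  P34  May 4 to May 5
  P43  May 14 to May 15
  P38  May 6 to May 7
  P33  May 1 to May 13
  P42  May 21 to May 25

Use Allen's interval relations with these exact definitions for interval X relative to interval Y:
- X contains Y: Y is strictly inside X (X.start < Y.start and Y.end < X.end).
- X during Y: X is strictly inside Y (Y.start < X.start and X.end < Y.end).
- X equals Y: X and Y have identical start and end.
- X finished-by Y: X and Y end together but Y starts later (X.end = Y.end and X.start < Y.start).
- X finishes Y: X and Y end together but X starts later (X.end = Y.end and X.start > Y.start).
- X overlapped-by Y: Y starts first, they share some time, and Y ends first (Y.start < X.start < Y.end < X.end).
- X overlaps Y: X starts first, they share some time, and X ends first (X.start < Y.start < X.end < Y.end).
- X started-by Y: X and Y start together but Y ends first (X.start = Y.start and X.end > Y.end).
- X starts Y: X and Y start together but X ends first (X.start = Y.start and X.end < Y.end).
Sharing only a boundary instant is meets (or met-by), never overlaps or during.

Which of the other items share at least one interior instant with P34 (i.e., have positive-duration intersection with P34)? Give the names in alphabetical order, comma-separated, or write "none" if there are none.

P33, P35

Target P34 = [May 4, May 5].
P32 [May 15, May 20] → after → no.
P33 [May 1, May 13] → contains → yes.
P35 [May 1, May 11] → contains → yes.
P36 [May 7, May 10] → after → no.
P37 [May 18, May 20] → after → no.
P38 [May 6, May 7] → after → no.
P39 [May 23, May 25] → after → no.
P40 [May 11, May 13] → after → no.
P41 [May 13, May 18] → after → no.
P42 [May 21, May 25] → after → no.
P43 [May 14, May 15] → after → no.
Result: P33, P35.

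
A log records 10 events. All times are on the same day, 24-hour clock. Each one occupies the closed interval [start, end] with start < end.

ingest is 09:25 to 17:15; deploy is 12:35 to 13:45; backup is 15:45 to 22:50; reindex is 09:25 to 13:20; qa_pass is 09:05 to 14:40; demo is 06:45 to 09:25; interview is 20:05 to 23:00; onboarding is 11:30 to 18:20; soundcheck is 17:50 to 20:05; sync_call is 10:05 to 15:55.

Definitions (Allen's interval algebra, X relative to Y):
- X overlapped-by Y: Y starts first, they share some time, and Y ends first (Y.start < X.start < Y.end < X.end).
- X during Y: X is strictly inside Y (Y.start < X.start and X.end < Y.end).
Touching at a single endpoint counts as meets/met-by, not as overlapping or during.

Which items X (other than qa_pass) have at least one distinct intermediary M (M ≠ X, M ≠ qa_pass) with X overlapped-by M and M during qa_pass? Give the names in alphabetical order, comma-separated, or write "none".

Target qa_pass = [09:05, 14:40].
Intermediaries M with M during qa_pass: deploy, reindex.
Via deploy — items with X overlapped-by deploy: none.
Via reindex — items with X overlapped-by reindex: deploy, onboarding, sync_call.
Union: deploy, onboarding, sync_call.

deploy, onboarding, sync_call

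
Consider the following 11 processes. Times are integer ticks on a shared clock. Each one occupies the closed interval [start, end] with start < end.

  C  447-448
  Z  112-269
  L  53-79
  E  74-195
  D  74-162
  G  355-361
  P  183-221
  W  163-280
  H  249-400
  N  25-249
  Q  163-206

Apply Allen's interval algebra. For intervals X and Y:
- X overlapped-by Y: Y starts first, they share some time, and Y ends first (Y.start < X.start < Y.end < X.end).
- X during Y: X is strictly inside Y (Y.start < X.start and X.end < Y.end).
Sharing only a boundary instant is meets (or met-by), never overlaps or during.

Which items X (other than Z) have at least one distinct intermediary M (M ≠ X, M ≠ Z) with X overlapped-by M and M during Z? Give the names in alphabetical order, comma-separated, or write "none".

Target Z = [112, 269].
Intermediaries M with M during Z: P, Q.
Via P — items with X overlapped-by P: none.
Via Q — items with X overlapped-by Q: P.
Union: P.

P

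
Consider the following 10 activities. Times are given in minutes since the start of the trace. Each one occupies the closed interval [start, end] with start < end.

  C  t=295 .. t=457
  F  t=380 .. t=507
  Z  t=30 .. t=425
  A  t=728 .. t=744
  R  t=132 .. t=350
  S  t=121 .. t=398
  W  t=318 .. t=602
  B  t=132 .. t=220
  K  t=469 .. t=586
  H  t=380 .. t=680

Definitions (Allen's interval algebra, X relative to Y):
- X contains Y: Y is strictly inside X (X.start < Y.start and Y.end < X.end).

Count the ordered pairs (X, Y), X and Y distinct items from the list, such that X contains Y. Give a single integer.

Checking all 90 ordered pairs for relation 'contains'; matching pairs in alphabetical order:
(H, K): H contains K ✓
(S, B): S contains B ✓
(S, R): S contains R ✓
(W, F): W contains F ✓
(W, K): W contains K ✓
(Z, B): Z contains B ✓
(Z, R): Z contains R ✓
(Z, S): Z contains S ✓
Count: 8.

8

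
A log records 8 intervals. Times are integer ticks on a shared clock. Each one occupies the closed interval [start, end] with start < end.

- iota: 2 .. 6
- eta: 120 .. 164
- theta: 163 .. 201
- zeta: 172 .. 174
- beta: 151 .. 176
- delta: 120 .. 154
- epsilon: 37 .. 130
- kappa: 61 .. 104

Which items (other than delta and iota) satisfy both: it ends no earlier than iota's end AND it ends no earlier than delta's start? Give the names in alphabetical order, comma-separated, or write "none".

Conditions: its end is no earlier than iota's end (X.end >= 6) AND its end is no earlier than delta's start (X.end >= 120).
beta: end 176 >= 6? ✓; end 176 >= 120? ✓ → yes.
epsilon: end 130 >= 6? ✓; end 130 >= 120? ✓ → yes.
eta: end 164 >= 6? ✓; end 164 >= 120? ✓ → yes.
kappa: end 104 >= 6? ✓; end 104 >= 120? ✗ → no.
theta: end 201 >= 6? ✓; end 201 >= 120? ✓ → yes.
zeta: end 174 >= 6? ✓; end 174 >= 120? ✓ → yes.
Result: beta, epsilon, eta, theta, zeta.

beta, epsilon, eta, theta, zeta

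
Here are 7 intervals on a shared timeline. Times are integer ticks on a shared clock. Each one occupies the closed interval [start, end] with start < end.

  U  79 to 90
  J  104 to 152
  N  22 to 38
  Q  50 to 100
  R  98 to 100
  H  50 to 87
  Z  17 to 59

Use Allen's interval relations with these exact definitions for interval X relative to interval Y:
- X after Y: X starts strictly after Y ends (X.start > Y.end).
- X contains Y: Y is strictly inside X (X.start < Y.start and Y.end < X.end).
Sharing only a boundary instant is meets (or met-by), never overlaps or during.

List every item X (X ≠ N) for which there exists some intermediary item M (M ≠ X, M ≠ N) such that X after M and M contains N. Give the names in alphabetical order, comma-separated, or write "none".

J, R, U

Target N = [22, 38].
Intermediaries M with M contains N: Z.
Via Z — items with X after Z: J, R, U.
Union: J, R, U.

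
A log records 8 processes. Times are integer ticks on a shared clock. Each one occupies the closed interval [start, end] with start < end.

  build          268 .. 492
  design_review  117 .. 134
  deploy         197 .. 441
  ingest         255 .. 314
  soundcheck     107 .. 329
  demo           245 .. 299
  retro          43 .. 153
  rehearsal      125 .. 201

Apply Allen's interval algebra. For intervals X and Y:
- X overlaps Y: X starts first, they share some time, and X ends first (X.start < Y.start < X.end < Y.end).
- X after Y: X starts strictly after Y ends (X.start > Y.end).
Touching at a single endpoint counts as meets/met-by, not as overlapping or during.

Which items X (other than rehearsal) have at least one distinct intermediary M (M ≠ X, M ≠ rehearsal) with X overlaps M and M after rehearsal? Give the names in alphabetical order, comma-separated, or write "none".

Target rehearsal = [125, 201].
Intermediaries M with M after rehearsal: build, demo, ingest.
Via build — items with X overlaps build: demo, deploy, ingest, soundcheck.
Via demo — items with X overlaps demo: none.
Via ingest — items with X overlaps ingest: demo.
Union: demo, deploy, ingest, soundcheck.

demo, deploy, ingest, soundcheck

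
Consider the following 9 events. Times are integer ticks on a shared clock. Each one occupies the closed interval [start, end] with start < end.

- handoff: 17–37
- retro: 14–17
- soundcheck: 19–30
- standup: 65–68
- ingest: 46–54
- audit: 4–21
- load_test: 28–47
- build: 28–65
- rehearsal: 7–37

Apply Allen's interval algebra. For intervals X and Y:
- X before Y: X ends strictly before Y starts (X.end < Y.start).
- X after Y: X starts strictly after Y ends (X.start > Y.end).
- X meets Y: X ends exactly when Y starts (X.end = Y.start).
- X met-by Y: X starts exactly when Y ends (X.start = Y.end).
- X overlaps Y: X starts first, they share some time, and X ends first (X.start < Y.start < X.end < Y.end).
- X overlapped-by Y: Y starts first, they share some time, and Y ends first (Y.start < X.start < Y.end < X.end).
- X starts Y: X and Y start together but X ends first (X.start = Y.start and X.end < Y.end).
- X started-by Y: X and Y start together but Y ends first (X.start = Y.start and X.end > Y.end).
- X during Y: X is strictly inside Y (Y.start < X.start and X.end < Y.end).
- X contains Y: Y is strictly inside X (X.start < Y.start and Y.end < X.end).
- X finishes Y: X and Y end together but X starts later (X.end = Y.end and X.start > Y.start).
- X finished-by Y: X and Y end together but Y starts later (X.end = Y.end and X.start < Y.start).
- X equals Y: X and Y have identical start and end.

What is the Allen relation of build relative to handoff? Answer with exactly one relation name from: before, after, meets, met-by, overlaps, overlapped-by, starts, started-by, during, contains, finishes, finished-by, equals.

build = [28, 65]; handoff = [17, 37].
Compare endpoints: build.start > handoff.start, build.start < handoff.end, build.end > handoff.start, build.end > handoff.end.
That pattern is 'overlapped-by'.

overlapped-by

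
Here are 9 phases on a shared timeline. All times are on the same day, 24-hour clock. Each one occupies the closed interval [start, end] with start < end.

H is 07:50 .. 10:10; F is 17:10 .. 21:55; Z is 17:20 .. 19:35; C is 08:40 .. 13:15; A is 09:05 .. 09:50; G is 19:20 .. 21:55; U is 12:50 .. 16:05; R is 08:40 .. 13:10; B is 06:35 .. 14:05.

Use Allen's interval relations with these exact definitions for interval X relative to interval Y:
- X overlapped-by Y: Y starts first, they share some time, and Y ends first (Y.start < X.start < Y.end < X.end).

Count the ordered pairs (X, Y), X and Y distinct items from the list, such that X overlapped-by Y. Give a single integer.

6

Checking all 72 ordered pairs for relation 'overlapped-by'; matching pairs in alphabetical order:
(C, H): C overlapped-by H ✓
(G, Z): G overlapped-by Z ✓
(R, H): R overlapped-by H ✓
(U, B): U overlapped-by B ✓
(U, C): U overlapped-by C ✓
(U, R): U overlapped-by R ✓
Count: 6.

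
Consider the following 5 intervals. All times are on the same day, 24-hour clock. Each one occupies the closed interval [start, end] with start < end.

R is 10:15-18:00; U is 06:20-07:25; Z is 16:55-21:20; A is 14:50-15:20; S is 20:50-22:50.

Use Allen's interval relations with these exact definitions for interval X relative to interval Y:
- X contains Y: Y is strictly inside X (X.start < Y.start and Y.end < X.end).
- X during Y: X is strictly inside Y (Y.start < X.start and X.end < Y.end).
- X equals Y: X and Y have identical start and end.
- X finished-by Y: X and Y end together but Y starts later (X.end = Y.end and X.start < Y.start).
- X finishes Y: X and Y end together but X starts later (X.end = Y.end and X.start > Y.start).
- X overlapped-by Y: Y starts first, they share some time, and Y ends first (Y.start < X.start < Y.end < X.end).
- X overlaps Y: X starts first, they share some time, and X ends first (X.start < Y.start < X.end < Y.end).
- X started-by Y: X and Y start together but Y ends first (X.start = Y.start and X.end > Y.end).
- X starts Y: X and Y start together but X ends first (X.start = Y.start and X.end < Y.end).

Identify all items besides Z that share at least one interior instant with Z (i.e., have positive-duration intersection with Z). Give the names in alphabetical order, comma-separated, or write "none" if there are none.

Target Z = [16:55, 21:20].
A [14:50, 15:20] → before → no.
R [10:15, 18:00] → overlaps → yes.
S [20:50, 22:50] → overlapped-by → yes.
U [06:20, 07:25] → before → no.
Result: R, S.

R, S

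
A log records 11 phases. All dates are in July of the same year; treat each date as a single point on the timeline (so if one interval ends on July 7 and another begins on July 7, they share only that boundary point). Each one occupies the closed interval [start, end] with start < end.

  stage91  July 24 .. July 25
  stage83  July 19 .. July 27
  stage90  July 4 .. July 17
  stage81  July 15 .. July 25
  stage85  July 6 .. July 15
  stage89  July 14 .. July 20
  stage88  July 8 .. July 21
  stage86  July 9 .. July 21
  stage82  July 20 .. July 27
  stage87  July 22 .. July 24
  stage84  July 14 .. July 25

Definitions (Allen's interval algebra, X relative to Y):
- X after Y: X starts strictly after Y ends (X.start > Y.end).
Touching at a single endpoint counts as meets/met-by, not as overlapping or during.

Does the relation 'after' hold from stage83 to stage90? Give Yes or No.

Yes

stage83 = [July 19, July 27], stage90 = [July 4, July 17].
Actual relation of stage83 to stage90: after.
Asked whether 'after' holds → Yes.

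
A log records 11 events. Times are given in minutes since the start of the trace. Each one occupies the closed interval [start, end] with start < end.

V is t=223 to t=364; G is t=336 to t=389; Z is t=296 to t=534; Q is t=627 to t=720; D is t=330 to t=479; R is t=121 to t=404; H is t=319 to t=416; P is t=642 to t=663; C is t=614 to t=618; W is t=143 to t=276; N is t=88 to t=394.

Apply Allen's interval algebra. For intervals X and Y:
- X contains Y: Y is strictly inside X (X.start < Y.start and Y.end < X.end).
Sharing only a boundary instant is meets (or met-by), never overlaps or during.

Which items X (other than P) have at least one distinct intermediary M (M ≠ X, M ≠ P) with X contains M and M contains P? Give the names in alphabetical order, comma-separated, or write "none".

Target P = [t=642, t=663].
Intermediaries M with M contains P: Q.
Via Q — items with X contains Q: none.
Union: none.

none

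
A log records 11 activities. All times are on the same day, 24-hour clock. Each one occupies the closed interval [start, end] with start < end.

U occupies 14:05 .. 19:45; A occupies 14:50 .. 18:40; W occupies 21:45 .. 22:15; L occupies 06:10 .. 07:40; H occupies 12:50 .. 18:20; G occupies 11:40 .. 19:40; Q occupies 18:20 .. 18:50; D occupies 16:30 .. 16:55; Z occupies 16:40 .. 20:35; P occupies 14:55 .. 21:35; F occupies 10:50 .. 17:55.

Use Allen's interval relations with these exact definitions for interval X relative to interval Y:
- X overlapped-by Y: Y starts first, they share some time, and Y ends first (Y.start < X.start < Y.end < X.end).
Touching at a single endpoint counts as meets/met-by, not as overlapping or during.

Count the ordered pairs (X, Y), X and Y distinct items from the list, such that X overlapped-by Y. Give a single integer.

19

Checking all 110 ordered pairs for relation 'overlapped-by'; matching pairs in alphabetical order:
(A, F): A overlapped-by F ✓
(A, H): A overlapped-by H ✓
(G, F): G overlapped-by F ✓
(H, F): H overlapped-by F ✓
(P, A): P overlapped-by A ✓
(P, F): P overlapped-by F ✓
(P, G): P overlapped-by G ✓
(P, H): P overlapped-by H ✓
(P, U): P overlapped-by U ✓
(Q, A): Q overlapped-by A ✓
(U, F): U overlapped-by F ✓
(U, G): U overlapped-by G ✓
(U, H): U overlapped-by H ✓
(Z, A): Z overlapped-by A ✓
(Z, D): Z overlapped-by D ✓
(Z, F): Z overlapped-by F ✓
(Z, G): Z overlapped-by G ✓
(Z, H): Z overlapped-by H ✓
(Z, U): Z overlapped-by U ✓
Count: 19.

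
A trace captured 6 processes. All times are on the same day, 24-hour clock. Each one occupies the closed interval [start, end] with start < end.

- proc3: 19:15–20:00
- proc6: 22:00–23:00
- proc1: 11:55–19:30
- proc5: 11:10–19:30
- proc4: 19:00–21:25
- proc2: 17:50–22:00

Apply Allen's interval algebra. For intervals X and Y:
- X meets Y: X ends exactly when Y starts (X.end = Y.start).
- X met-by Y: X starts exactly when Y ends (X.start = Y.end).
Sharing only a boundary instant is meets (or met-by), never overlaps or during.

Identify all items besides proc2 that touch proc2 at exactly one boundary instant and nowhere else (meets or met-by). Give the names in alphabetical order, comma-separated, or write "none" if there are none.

Target proc2 = [17:50, 22:00].
proc1 [11:55, 19:30] → overlaps → no.
proc3 [19:15, 20:00] → during → no.
proc4 [19:00, 21:25] → during → no.
proc5 [11:10, 19:30] → overlaps → no.
proc6 [22:00, 23:00] → met-by → yes.
Result: proc6.

proc6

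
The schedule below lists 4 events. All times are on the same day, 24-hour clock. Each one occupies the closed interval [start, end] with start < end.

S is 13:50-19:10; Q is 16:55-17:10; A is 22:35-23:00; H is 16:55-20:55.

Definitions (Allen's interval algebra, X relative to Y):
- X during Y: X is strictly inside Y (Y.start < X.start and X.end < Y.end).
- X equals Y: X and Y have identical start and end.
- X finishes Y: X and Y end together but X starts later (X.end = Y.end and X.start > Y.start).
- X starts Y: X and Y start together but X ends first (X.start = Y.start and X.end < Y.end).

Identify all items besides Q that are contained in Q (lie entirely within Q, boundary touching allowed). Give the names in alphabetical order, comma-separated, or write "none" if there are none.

none

Target Q = [16:55, 17:10].
A [22:35, 23:00] → after → no.
H [16:55, 20:55] → started-by → no.
S [13:50, 19:10] → contains → no.
Result: none.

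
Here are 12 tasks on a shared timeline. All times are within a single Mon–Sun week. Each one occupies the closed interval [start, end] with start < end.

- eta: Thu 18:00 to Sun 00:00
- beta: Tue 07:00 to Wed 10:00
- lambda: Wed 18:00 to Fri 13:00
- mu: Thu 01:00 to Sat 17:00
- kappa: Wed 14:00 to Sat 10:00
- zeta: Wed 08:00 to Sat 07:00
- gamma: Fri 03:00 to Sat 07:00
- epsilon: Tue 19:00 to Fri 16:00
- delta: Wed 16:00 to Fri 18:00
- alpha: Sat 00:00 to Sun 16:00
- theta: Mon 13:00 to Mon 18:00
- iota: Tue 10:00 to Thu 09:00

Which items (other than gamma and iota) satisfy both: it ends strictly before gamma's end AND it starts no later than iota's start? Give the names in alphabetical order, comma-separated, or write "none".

Conditions: its end is strictly before gamma's end (X.end < Sat 07:00) AND its start is no later than iota's start (X.start <= Tue 10:00).
alpha: end Sun 16:00 < Sat 07:00? ✗; start Sat 00:00 <= Tue 10:00? ✗ → no.
beta: end Wed 10:00 < Sat 07:00? ✓; start Tue 07:00 <= Tue 10:00? ✓ → yes.
delta: end Fri 18:00 < Sat 07:00? ✓; start Wed 16:00 <= Tue 10:00? ✗ → no.
epsilon: end Fri 16:00 < Sat 07:00? ✓; start Tue 19:00 <= Tue 10:00? ✗ → no.
eta: end Sun 00:00 < Sat 07:00? ✗; start Thu 18:00 <= Tue 10:00? ✗ → no.
kappa: end Sat 10:00 < Sat 07:00? ✗; start Wed 14:00 <= Tue 10:00? ✗ → no.
lambda: end Fri 13:00 < Sat 07:00? ✓; start Wed 18:00 <= Tue 10:00? ✗ → no.
mu: end Sat 17:00 < Sat 07:00? ✗; start Thu 01:00 <= Tue 10:00? ✗ → no.
theta: end Mon 18:00 < Sat 07:00? ✓; start Mon 13:00 <= Tue 10:00? ✓ → yes.
zeta: end Sat 07:00 < Sat 07:00? ✗; start Wed 08:00 <= Tue 10:00? ✗ → no.
Result: beta, theta.

beta, theta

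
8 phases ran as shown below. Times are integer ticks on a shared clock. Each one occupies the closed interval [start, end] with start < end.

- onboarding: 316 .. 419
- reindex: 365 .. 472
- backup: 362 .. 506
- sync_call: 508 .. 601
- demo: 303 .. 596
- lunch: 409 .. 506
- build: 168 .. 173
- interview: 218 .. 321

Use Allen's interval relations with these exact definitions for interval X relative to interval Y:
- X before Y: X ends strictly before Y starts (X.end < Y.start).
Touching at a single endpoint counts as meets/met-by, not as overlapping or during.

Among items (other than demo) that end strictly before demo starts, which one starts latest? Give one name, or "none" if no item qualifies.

build

Target demo = [303, 596].
backup [362, 506] → during → excluded.
build [168, 173] → before → candidate.
interview [218, 321] → overlaps → excluded.
lunch [409, 506] → during → excluded.
onboarding [316, 419] → during → excluded.
reindex [365, 472] → during → excluded.
sync_call [508, 601] → overlapped-by → excluded.
Among candidates, latest start is 168 → build.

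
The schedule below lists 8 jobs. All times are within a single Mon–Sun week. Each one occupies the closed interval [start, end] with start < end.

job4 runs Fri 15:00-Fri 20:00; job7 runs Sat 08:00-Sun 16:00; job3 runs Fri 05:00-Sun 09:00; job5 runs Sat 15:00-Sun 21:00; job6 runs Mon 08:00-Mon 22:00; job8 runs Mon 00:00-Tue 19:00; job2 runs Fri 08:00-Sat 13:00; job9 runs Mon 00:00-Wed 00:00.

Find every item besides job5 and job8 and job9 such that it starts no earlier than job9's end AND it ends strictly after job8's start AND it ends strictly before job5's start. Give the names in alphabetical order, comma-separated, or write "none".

job2, job4

Conditions: its start is no earlier than job9's end (X.start >= Wed 00:00) AND its end is strictly after job8's start (X.end > Mon 00:00) AND its end is strictly before job5's start (X.end < Sat 15:00).
job2: start Fri 08:00 >= Wed 00:00? ✓; end Sat 13:00 > Mon 00:00? ✓; end Sat 13:00 < Sat 15:00? ✓ → yes.
job3: start Fri 05:00 >= Wed 00:00? ✓; end Sun 09:00 > Mon 00:00? ✓; end Sun 09:00 < Sat 15:00? ✗ → no.
job4: start Fri 15:00 >= Wed 00:00? ✓; end Fri 20:00 > Mon 00:00? ✓; end Fri 20:00 < Sat 15:00? ✓ → yes.
job6: start Mon 08:00 >= Wed 00:00? ✗; end Mon 22:00 > Mon 00:00? ✓; end Mon 22:00 < Sat 15:00? ✓ → no.
job7: start Sat 08:00 >= Wed 00:00? ✓; end Sun 16:00 > Mon 00:00? ✓; end Sun 16:00 < Sat 15:00? ✗ → no.
Result: job2, job4.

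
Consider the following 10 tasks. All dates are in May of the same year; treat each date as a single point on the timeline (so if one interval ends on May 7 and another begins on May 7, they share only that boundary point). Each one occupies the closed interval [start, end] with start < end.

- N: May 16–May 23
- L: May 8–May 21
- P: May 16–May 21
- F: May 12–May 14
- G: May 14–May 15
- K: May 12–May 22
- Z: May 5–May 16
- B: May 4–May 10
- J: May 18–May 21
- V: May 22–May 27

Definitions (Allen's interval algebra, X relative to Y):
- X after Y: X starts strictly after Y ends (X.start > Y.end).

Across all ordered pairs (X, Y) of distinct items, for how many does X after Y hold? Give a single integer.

Checking all 90 ordered pairs for relation 'after'; matching pairs in alphabetical order:
(F, B): F after B ✓
(G, B): G after B ✓
(J, B): J after B ✓
(J, F): J after F ✓
(J, G): J after G ✓
(J, Z): J after Z ✓
(K, B): K after B ✓
(N, B): N after B ✓
(N, F): N after F ✓
(N, G): N after G ✓
(P, B): P after B ✓
(P, F): P after F ✓
(P, G): P after G ✓
(V, B): V after B ✓
(V, F): V after F ✓
(V, G): V after G ✓
(V, J): V after J ✓
(V, L): V after L ✓
(V, P): V after P ✓
(V, Z): V after Z ✓
Count: 20.

20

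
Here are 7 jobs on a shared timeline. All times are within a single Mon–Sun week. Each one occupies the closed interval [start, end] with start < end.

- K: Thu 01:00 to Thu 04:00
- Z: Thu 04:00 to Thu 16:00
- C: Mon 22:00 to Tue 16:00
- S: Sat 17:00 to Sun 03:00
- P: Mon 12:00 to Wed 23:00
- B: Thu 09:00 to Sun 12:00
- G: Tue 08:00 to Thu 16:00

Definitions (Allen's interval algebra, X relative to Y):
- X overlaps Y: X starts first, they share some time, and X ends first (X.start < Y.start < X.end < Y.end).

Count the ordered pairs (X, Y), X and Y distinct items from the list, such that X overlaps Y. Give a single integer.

4

Checking all 42 ordered pairs for relation 'overlaps'; matching pairs in alphabetical order:
(C, G): C overlaps G ✓
(G, B): G overlaps B ✓
(P, G): P overlaps G ✓
(Z, B): Z overlaps B ✓
Count: 4.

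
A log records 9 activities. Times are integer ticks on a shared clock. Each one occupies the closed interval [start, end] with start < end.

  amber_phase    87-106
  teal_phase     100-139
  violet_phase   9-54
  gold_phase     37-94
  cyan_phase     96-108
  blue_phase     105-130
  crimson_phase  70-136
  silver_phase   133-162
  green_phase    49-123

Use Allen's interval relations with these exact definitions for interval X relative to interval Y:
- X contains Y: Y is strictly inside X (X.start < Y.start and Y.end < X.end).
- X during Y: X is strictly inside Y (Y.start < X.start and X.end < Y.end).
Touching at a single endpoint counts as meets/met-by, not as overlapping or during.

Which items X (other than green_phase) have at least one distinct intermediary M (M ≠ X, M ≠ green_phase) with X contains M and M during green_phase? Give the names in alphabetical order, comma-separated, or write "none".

crimson_phase

Target green_phase = [49, 123].
Intermediaries M with M during green_phase: amber_phase, cyan_phase.
Via amber_phase — items with X contains amber_phase: crimson_phase.
Via cyan_phase — items with X contains cyan_phase: crimson_phase.
Union: crimson_phase.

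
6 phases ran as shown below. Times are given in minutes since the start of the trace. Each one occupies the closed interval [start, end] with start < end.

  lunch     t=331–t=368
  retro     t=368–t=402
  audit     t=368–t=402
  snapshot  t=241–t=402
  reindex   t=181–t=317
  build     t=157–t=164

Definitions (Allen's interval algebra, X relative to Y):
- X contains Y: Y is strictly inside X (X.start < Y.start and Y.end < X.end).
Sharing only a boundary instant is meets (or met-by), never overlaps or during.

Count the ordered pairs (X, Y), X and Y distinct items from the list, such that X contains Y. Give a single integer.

Checking all 30 ordered pairs for relation 'contains'; matching pairs in alphabetical order:
(snapshot, lunch): snapshot contains lunch ✓
Count: 1.

1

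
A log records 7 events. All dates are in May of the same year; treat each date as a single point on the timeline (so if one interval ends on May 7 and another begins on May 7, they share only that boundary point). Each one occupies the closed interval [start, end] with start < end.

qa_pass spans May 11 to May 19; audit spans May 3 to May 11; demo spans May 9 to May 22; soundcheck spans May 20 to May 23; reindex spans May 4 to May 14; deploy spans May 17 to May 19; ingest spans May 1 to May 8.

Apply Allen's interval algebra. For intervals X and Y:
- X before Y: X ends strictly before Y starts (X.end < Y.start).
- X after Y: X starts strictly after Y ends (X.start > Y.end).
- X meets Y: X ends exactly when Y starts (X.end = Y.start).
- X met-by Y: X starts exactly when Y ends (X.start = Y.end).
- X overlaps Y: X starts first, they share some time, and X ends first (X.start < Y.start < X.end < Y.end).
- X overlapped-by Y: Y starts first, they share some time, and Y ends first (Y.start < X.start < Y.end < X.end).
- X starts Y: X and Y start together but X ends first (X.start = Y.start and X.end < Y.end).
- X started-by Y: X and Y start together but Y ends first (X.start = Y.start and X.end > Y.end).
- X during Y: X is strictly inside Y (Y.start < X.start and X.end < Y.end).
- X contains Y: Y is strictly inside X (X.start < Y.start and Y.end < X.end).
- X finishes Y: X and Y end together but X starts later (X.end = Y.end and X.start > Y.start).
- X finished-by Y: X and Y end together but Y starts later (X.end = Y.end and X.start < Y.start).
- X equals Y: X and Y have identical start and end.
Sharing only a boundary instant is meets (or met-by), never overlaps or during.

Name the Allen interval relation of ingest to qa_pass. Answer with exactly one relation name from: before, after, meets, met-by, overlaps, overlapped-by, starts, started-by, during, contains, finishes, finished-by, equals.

ingest = [May 1, May 8]; qa_pass = [May 11, May 19].
Compare endpoints: ingest.start < qa_pass.start, ingest.start < qa_pass.end, ingest.end < qa_pass.start, ingest.end < qa_pass.end.
That pattern is 'before'.

before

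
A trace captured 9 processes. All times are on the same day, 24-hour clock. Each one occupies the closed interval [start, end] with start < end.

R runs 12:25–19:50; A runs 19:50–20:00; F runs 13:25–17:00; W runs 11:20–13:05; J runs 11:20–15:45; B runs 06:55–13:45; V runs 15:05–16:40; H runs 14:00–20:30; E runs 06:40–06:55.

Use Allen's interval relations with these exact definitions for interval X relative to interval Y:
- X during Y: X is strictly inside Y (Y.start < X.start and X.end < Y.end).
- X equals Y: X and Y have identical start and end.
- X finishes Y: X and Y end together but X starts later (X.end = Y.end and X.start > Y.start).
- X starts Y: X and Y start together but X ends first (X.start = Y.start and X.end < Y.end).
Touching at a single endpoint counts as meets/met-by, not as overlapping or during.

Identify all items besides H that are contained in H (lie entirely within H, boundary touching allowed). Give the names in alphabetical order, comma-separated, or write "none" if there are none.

Target H = [14:00, 20:30].
A [19:50, 20:00] → during → yes.
B [06:55, 13:45] → before → no.
E [06:40, 06:55] → before → no.
F [13:25, 17:00] → overlaps → no.
J [11:20, 15:45] → overlaps → no.
R [12:25, 19:50] → overlaps → no.
V [15:05, 16:40] → during → yes.
W [11:20, 13:05] → before → no.
Result: A, V.

A, V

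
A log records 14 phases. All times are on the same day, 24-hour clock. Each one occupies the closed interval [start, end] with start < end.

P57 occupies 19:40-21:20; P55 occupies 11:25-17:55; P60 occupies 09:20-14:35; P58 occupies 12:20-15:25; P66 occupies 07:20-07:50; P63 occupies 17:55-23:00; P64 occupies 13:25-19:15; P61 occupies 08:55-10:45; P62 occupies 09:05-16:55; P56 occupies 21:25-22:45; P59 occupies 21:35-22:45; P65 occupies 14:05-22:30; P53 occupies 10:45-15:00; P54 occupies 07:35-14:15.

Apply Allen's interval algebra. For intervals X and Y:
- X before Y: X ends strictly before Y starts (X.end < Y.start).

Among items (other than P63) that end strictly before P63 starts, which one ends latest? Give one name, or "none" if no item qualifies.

P62

Target P63 = [17:55, 23:00].
P53 [10:45, 15:00] → before → candidate.
P54 [07:35, 14:15] → before → candidate.
P55 [11:25, 17:55] → meets → excluded.
P56 [21:25, 22:45] → during → excluded.
P57 [19:40, 21:20] → during → excluded.
P58 [12:20, 15:25] → before → candidate.
P59 [21:35, 22:45] → during → excluded.
P60 [09:20, 14:35] → before → candidate.
P61 [08:55, 10:45] → before → candidate.
P62 [09:05, 16:55] → before → candidate.
P64 [13:25, 19:15] → overlaps → excluded.
P65 [14:05, 22:30] → overlaps → excluded.
P66 [07:20, 07:50] → before → candidate.
Among candidates, latest end is 16:55 → P62.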